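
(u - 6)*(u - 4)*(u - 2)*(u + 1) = u^4 - 11*u^3 + 32*u^2 - 4*u - 48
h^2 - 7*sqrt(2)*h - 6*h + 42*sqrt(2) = (h - 6)*(h - 7*sqrt(2))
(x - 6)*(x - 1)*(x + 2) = x^3 - 5*x^2 - 8*x + 12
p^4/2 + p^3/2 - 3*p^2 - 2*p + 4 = (p/2 + 1)*(p - 2)*(p - 1)*(p + 2)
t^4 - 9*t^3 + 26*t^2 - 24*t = t*(t - 4)*(t - 3)*(t - 2)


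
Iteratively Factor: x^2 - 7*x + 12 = (x - 4)*(x - 3)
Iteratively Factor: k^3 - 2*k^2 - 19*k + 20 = (k + 4)*(k^2 - 6*k + 5) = (k - 5)*(k + 4)*(k - 1)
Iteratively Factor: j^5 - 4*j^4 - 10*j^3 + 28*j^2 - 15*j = (j - 1)*(j^4 - 3*j^3 - 13*j^2 + 15*j) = (j - 1)^2*(j^3 - 2*j^2 - 15*j) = (j - 1)^2*(j + 3)*(j^2 - 5*j) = (j - 5)*(j - 1)^2*(j + 3)*(j)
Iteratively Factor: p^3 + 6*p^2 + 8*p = (p)*(p^2 + 6*p + 8) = p*(p + 2)*(p + 4)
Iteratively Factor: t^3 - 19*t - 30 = (t + 2)*(t^2 - 2*t - 15) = (t - 5)*(t + 2)*(t + 3)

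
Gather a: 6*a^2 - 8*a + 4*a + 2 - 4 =6*a^2 - 4*a - 2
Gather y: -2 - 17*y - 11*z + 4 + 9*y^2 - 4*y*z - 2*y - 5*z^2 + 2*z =9*y^2 + y*(-4*z - 19) - 5*z^2 - 9*z + 2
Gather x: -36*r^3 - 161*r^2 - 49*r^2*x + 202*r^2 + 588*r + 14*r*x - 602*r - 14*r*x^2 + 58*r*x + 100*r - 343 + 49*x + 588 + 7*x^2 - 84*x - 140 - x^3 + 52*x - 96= -36*r^3 + 41*r^2 + 86*r - x^3 + x^2*(7 - 14*r) + x*(-49*r^2 + 72*r + 17) + 9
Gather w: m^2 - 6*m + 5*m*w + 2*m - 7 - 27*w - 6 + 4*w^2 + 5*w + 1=m^2 - 4*m + 4*w^2 + w*(5*m - 22) - 12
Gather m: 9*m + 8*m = 17*m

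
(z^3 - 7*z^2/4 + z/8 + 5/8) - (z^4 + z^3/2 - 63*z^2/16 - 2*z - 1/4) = -z^4 + z^3/2 + 35*z^2/16 + 17*z/8 + 7/8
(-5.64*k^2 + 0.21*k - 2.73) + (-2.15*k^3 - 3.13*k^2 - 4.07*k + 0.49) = -2.15*k^3 - 8.77*k^2 - 3.86*k - 2.24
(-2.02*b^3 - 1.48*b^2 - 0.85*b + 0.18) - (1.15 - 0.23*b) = -2.02*b^3 - 1.48*b^2 - 0.62*b - 0.97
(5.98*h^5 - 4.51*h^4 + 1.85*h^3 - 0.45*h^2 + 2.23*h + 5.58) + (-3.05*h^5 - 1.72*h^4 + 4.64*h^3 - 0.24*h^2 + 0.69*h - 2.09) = 2.93*h^5 - 6.23*h^4 + 6.49*h^3 - 0.69*h^2 + 2.92*h + 3.49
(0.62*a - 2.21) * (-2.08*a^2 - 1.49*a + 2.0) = -1.2896*a^3 + 3.673*a^2 + 4.5329*a - 4.42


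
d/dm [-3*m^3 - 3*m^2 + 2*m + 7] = -9*m^2 - 6*m + 2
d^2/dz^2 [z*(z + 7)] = 2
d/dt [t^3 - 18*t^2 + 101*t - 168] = 3*t^2 - 36*t + 101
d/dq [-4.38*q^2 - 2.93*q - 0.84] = -8.76*q - 2.93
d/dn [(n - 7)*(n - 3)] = 2*n - 10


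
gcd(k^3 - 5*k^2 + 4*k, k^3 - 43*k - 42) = 1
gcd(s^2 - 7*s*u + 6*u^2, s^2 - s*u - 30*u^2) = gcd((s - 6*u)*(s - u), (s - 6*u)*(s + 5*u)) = s - 6*u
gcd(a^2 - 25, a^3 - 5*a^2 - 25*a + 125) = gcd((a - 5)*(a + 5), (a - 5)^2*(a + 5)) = a^2 - 25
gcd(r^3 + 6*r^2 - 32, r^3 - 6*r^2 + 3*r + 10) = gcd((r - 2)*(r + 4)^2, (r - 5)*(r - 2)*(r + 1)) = r - 2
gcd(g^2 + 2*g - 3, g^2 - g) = g - 1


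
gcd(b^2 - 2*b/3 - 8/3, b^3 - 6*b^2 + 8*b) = b - 2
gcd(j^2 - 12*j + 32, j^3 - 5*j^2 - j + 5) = 1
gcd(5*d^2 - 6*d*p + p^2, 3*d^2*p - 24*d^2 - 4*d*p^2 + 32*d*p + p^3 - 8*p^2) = -d + p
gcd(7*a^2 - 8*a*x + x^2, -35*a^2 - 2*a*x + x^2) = -7*a + x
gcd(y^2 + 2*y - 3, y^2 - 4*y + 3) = y - 1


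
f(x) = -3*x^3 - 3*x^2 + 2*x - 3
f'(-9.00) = -673.00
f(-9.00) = 1923.00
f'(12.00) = -1366.00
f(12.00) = -5595.00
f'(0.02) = 1.88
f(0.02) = -2.96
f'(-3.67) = -97.20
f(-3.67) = 97.55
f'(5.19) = -271.56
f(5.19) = -492.82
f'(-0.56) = 2.54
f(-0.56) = -4.53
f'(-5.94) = -279.91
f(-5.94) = 508.02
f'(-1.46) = -8.42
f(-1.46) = -2.98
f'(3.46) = -126.50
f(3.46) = -156.26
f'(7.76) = -586.52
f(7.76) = -1570.00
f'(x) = -9*x^2 - 6*x + 2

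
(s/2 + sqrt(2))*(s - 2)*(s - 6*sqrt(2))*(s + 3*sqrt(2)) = s^4/2 - s^3 - sqrt(2)*s^3/2 - 24*s^2 + sqrt(2)*s^2 - 36*sqrt(2)*s + 48*s + 72*sqrt(2)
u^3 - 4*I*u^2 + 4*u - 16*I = (u - 4*I)*(u - 2*I)*(u + 2*I)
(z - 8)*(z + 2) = z^2 - 6*z - 16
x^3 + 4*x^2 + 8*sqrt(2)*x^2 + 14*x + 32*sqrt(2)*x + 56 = (x + 4)*(x + sqrt(2))*(x + 7*sqrt(2))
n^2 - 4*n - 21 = (n - 7)*(n + 3)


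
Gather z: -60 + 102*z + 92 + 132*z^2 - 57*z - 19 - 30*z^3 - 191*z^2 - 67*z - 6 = -30*z^3 - 59*z^2 - 22*z + 7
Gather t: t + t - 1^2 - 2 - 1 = 2*t - 4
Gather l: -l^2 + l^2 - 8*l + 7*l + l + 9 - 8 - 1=0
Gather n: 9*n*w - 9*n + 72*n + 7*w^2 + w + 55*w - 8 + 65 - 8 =n*(9*w + 63) + 7*w^2 + 56*w + 49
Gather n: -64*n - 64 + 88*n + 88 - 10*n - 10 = 14*n + 14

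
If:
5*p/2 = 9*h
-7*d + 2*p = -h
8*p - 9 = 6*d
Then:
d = 123/254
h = 105/254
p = 189/127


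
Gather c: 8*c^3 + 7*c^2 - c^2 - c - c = 8*c^3 + 6*c^2 - 2*c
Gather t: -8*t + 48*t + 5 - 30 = 40*t - 25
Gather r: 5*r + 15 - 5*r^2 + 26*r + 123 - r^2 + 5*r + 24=-6*r^2 + 36*r + 162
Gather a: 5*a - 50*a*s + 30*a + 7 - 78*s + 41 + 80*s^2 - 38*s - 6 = a*(35 - 50*s) + 80*s^2 - 116*s + 42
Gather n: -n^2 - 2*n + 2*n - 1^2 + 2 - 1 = -n^2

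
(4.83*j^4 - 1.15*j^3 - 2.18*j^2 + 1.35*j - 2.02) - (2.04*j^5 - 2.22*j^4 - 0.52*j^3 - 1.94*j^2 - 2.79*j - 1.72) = -2.04*j^5 + 7.05*j^4 - 0.63*j^3 - 0.24*j^2 + 4.14*j - 0.3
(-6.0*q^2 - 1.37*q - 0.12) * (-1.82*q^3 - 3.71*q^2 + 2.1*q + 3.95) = 10.92*q^5 + 24.7534*q^4 - 7.2989*q^3 - 26.1318*q^2 - 5.6635*q - 0.474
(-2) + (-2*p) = -2*p - 2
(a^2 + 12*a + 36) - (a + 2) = a^2 + 11*a + 34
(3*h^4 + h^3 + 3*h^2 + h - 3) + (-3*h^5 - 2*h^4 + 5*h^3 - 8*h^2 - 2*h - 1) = -3*h^5 + h^4 + 6*h^3 - 5*h^2 - h - 4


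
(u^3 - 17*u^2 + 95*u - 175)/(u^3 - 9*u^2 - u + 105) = (u - 5)/(u + 3)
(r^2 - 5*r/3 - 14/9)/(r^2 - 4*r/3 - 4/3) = (r - 7/3)/(r - 2)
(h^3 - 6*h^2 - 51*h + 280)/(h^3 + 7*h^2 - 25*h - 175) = (h - 8)/(h + 5)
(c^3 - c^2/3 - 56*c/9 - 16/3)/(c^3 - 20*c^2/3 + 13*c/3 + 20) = (c + 4/3)/(c - 5)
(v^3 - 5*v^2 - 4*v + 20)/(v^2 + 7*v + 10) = (v^2 - 7*v + 10)/(v + 5)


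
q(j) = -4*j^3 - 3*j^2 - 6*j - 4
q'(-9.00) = -924.00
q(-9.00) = 2723.00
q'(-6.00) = -402.00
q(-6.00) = 788.00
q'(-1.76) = -32.61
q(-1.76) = 19.07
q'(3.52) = -175.80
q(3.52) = -236.75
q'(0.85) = -19.77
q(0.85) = -13.72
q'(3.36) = -161.64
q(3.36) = -209.76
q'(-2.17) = -49.49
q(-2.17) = 35.77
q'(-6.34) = -450.31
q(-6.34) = 932.81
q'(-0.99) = -11.82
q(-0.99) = 2.88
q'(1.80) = -55.68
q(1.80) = -47.85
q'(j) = -12*j^2 - 6*j - 6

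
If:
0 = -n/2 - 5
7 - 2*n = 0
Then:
No Solution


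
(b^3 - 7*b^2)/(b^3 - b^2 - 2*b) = b*(7 - b)/(-b^2 + b + 2)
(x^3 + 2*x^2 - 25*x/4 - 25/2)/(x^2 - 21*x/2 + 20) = (x^2 + 9*x/2 + 5)/(x - 8)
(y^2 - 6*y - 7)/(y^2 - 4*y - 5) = (y - 7)/(y - 5)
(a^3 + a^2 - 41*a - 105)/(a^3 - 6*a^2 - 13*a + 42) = (a + 5)/(a - 2)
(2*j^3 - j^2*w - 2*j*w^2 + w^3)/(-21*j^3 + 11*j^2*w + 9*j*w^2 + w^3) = (-2*j^2 - j*w + w^2)/(21*j^2 + 10*j*w + w^2)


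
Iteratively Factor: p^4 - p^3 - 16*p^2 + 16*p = (p - 1)*(p^3 - 16*p) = p*(p - 1)*(p^2 - 16) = p*(p - 1)*(p + 4)*(p - 4)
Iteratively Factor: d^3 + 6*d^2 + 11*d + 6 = (d + 2)*(d^2 + 4*d + 3) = (d + 1)*(d + 2)*(d + 3)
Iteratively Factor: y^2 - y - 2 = (y - 2)*(y + 1)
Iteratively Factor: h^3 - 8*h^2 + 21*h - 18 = (h - 2)*(h^2 - 6*h + 9) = (h - 3)*(h - 2)*(h - 3)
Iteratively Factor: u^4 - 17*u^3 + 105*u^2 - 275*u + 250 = (u - 5)*(u^3 - 12*u^2 + 45*u - 50) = (u - 5)^2*(u^2 - 7*u + 10) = (u - 5)^3*(u - 2)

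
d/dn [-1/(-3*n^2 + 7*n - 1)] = (7 - 6*n)/(3*n^2 - 7*n + 1)^2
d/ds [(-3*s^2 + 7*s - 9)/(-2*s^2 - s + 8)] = (17*s^2 - 84*s + 47)/(4*s^4 + 4*s^3 - 31*s^2 - 16*s + 64)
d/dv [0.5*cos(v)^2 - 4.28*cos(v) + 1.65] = (4.28 - 1.0*cos(v))*sin(v)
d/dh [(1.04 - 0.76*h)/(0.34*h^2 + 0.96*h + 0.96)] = (0.2584*h^2 - 0.7072*h - 1.728)/(0.1156*h^4 + 0.6528*h^3 + 1.5744*h^2 + 1.8432*h + 0.9216)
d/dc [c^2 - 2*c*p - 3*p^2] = 2*c - 2*p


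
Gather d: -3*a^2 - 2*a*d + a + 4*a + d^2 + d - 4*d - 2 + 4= -3*a^2 + 5*a + d^2 + d*(-2*a - 3) + 2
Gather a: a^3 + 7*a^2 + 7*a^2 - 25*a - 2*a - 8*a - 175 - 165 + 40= a^3 + 14*a^2 - 35*a - 300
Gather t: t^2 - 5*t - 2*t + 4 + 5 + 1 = t^2 - 7*t + 10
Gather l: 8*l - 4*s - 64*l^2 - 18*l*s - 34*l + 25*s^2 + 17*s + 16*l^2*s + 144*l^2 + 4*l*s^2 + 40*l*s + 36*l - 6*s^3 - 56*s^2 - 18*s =l^2*(16*s + 80) + l*(4*s^2 + 22*s + 10) - 6*s^3 - 31*s^2 - 5*s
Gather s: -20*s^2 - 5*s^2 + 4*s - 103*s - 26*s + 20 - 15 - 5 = -25*s^2 - 125*s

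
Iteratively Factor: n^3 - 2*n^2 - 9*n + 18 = (n + 3)*(n^2 - 5*n + 6) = (n - 3)*(n + 3)*(n - 2)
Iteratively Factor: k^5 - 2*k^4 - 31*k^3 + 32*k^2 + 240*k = (k + 3)*(k^4 - 5*k^3 - 16*k^2 + 80*k) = (k - 4)*(k + 3)*(k^3 - k^2 - 20*k) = (k - 5)*(k - 4)*(k + 3)*(k^2 + 4*k) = k*(k - 5)*(k - 4)*(k + 3)*(k + 4)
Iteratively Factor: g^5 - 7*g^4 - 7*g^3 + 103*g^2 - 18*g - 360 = (g + 2)*(g^4 - 9*g^3 + 11*g^2 + 81*g - 180) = (g + 2)*(g + 3)*(g^3 - 12*g^2 + 47*g - 60) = (g - 4)*(g + 2)*(g + 3)*(g^2 - 8*g + 15) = (g - 5)*(g - 4)*(g + 2)*(g + 3)*(g - 3)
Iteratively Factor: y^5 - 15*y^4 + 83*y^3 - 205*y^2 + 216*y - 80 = (y - 4)*(y^4 - 11*y^3 + 39*y^2 - 49*y + 20) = (y - 4)*(y - 1)*(y^3 - 10*y^2 + 29*y - 20) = (y - 5)*(y - 4)*(y - 1)*(y^2 - 5*y + 4) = (y - 5)*(y - 4)^2*(y - 1)*(y - 1)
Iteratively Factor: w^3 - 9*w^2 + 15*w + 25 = (w + 1)*(w^2 - 10*w + 25) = (w - 5)*(w + 1)*(w - 5)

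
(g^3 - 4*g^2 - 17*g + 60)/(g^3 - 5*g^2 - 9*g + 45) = (g + 4)/(g + 3)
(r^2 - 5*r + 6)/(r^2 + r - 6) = (r - 3)/(r + 3)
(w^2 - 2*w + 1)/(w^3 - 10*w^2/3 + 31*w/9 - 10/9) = 9*(w - 1)/(9*w^2 - 21*w + 10)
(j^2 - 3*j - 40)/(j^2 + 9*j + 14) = (j^2 - 3*j - 40)/(j^2 + 9*j + 14)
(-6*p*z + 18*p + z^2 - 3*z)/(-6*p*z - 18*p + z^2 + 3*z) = (z - 3)/(z + 3)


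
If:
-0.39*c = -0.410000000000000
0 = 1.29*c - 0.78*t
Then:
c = 1.05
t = 1.74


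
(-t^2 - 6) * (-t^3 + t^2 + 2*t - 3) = t^5 - t^4 + 4*t^3 - 3*t^2 - 12*t + 18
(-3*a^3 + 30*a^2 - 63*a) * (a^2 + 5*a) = -3*a^5 + 15*a^4 + 87*a^3 - 315*a^2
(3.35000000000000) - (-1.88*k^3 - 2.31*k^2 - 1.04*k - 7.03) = 1.88*k^3 + 2.31*k^2 + 1.04*k + 10.38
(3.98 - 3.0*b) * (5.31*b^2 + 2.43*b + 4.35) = -15.93*b^3 + 13.8438*b^2 - 3.3786*b + 17.313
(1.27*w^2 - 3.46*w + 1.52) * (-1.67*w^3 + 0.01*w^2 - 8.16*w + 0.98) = -2.1209*w^5 + 5.7909*w^4 - 12.9362*w^3 + 29.4934*w^2 - 15.794*w + 1.4896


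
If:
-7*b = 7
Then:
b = -1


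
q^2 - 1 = (q - 1)*(q + 1)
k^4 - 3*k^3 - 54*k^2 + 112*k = k*(k - 8)*(k - 2)*(k + 7)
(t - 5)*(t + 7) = t^2 + 2*t - 35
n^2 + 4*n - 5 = (n - 1)*(n + 5)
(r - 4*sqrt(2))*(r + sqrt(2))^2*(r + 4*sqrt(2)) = r^4 + 2*sqrt(2)*r^3 - 30*r^2 - 64*sqrt(2)*r - 64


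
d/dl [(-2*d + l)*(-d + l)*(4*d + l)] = -10*d^2 + 2*d*l + 3*l^2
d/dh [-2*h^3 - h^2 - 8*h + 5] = -6*h^2 - 2*h - 8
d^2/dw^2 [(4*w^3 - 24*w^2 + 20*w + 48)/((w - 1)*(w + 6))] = 48*(11*w^3 - 27*w^2 + 63*w + 51)/(w^6 + 15*w^5 + 57*w^4 - 55*w^3 - 342*w^2 + 540*w - 216)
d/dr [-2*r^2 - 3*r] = -4*r - 3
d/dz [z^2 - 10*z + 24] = 2*z - 10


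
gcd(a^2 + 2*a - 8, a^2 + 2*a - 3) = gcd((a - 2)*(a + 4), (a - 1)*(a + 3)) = 1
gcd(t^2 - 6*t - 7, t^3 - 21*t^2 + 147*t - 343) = t - 7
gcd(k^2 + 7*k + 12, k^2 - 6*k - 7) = 1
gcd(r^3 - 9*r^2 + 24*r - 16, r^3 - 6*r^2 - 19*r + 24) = r - 1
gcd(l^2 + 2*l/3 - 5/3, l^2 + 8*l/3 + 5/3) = l + 5/3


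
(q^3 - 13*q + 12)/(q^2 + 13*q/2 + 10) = 2*(q^2 - 4*q + 3)/(2*q + 5)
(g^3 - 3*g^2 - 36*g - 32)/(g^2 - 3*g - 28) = (g^2 - 7*g - 8)/(g - 7)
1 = 1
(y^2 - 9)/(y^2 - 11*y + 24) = (y + 3)/(y - 8)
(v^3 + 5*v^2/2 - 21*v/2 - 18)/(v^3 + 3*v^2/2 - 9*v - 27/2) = (v + 4)/(v + 3)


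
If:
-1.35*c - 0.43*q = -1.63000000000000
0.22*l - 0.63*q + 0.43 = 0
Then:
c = 1.20740740740741 - 0.318518518518519*q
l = 2.86363636363636*q - 1.95454545454545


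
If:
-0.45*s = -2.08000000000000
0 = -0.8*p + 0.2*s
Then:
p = 1.16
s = 4.62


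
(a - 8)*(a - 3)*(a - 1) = a^3 - 12*a^2 + 35*a - 24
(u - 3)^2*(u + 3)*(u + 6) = u^4 + 3*u^3 - 27*u^2 - 27*u + 162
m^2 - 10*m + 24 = (m - 6)*(m - 4)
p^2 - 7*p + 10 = (p - 5)*(p - 2)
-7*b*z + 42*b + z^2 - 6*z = (-7*b + z)*(z - 6)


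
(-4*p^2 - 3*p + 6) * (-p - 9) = 4*p^3 + 39*p^2 + 21*p - 54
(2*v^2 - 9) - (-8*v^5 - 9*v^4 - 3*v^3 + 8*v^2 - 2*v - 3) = 8*v^5 + 9*v^4 + 3*v^3 - 6*v^2 + 2*v - 6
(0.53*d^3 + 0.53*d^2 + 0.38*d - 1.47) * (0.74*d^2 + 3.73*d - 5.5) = 0.3922*d^5 + 2.3691*d^4 - 0.6569*d^3 - 2.5854*d^2 - 7.5731*d + 8.085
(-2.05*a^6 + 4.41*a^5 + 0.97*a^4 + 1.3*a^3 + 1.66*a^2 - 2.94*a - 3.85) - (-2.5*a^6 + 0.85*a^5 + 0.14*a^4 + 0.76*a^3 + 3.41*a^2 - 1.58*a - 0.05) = 0.45*a^6 + 3.56*a^5 + 0.83*a^4 + 0.54*a^3 - 1.75*a^2 - 1.36*a - 3.8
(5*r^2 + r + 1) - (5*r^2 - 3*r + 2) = 4*r - 1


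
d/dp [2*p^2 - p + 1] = 4*p - 1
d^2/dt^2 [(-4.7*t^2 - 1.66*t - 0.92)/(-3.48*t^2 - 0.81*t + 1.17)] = (5.6843418860808e-14*t^4 + 13.709808*t^3 + 181.668528*t^2 + 56.112912*t + 24.712992)/(42.144192*t^6 + 29.428272*t^5 - 35.65782*t^4 - 19.256535*t^3 + 11.988405*t^2 + 3.326427*t - 1.601613)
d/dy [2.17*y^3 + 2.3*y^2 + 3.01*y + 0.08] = 6.51*y^2 + 4.6*y + 3.01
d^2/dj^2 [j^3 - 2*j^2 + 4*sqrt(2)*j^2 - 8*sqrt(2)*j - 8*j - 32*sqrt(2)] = 6*j - 4 + 8*sqrt(2)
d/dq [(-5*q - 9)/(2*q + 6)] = -3/(q^2 + 6*q + 9)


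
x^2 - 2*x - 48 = (x - 8)*(x + 6)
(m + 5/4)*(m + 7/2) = m^2 + 19*m/4 + 35/8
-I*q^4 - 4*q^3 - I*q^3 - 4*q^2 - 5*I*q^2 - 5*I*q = q*(q - 5*I)*(q + I)*(-I*q - I)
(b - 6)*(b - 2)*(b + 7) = b^3 - b^2 - 44*b + 84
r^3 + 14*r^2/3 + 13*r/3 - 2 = (r - 1/3)*(r + 2)*(r + 3)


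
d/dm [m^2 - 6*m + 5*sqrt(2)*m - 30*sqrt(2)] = 2*m - 6 + 5*sqrt(2)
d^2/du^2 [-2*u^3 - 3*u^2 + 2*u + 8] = -12*u - 6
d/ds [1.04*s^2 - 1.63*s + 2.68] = 2.08*s - 1.63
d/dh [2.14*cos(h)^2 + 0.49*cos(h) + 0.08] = -(4.28*cos(h) + 0.49)*sin(h)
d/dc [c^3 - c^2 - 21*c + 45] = 3*c^2 - 2*c - 21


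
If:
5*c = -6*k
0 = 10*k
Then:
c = 0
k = 0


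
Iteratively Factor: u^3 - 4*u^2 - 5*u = (u + 1)*(u^2 - 5*u) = (u - 5)*(u + 1)*(u)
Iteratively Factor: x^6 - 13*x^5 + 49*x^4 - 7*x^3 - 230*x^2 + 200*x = (x + 2)*(x^5 - 15*x^4 + 79*x^3 - 165*x^2 + 100*x) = (x - 1)*(x + 2)*(x^4 - 14*x^3 + 65*x^2 - 100*x) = (x - 4)*(x - 1)*(x + 2)*(x^3 - 10*x^2 + 25*x) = (x - 5)*(x - 4)*(x - 1)*(x + 2)*(x^2 - 5*x) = x*(x - 5)*(x - 4)*(x - 1)*(x + 2)*(x - 5)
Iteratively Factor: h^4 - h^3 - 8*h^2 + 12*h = (h)*(h^3 - h^2 - 8*h + 12) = h*(h + 3)*(h^2 - 4*h + 4) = h*(h - 2)*(h + 3)*(h - 2)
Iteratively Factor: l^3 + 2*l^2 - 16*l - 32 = (l + 2)*(l^2 - 16) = (l - 4)*(l + 2)*(l + 4)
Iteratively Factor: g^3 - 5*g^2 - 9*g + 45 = (g - 5)*(g^2 - 9) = (g - 5)*(g - 3)*(g + 3)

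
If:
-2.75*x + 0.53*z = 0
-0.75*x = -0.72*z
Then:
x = 0.00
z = 0.00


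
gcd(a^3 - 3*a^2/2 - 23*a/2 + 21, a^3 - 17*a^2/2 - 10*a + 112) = a + 7/2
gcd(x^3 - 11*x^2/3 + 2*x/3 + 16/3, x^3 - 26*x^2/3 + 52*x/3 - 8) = x - 2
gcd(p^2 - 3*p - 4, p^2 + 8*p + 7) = p + 1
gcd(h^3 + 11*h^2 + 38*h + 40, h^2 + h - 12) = h + 4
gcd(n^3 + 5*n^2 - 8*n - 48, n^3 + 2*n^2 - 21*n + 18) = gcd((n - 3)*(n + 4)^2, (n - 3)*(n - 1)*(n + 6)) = n - 3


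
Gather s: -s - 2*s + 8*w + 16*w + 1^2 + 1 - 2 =-3*s + 24*w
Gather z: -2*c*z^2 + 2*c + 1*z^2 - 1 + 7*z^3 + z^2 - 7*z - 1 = 2*c + 7*z^3 + z^2*(2 - 2*c) - 7*z - 2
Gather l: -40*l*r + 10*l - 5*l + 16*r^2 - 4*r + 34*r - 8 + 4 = l*(5 - 40*r) + 16*r^2 + 30*r - 4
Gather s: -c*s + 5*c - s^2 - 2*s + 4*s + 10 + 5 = 5*c - s^2 + s*(2 - c) + 15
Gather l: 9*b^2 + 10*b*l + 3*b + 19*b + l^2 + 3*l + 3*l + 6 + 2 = 9*b^2 + 22*b + l^2 + l*(10*b + 6) + 8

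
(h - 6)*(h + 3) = h^2 - 3*h - 18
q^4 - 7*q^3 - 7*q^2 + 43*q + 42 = (q - 7)*(q - 3)*(q + 1)*(q + 2)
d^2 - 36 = (d - 6)*(d + 6)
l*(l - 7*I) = l^2 - 7*I*l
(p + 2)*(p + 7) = p^2 + 9*p + 14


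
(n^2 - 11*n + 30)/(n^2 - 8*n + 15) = (n - 6)/(n - 3)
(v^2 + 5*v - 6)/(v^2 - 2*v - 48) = (v - 1)/(v - 8)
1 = 1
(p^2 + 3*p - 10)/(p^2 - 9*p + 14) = (p + 5)/(p - 7)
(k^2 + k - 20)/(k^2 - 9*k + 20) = (k + 5)/(k - 5)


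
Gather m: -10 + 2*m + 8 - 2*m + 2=0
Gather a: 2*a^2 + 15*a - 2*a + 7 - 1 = 2*a^2 + 13*a + 6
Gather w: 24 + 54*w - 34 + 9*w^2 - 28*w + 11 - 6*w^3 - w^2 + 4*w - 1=-6*w^3 + 8*w^2 + 30*w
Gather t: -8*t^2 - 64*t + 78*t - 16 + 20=-8*t^2 + 14*t + 4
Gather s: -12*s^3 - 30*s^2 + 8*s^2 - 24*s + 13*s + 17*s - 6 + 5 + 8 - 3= -12*s^3 - 22*s^2 + 6*s + 4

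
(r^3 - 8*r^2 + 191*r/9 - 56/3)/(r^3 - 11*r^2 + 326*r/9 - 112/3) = (r - 3)/(r - 6)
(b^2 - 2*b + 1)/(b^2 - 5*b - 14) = (-b^2 + 2*b - 1)/(-b^2 + 5*b + 14)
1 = 1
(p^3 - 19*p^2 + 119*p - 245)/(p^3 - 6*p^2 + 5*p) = (p^2 - 14*p + 49)/(p*(p - 1))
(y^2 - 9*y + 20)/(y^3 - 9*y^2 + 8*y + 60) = (y - 4)/(y^2 - 4*y - 12)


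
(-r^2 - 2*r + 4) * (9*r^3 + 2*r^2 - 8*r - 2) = -9*r^5 - 20*r^4 + 40*r^3 + 26*r^2 - 28*r - 8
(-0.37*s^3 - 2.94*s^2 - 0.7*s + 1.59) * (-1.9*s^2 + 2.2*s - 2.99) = 0.703*s^5 + 4.772*s^4 - 4.0317*s^3 + 4.2296*s^2 + 5.591*s - 4.7541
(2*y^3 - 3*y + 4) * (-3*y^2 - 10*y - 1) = -6*y^5 - 20*y^4 + 7*y^3 + 18*y^2 - 37*y - 4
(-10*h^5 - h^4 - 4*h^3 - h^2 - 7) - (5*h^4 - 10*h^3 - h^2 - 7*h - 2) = -10*h^5 - 6*h^4 + 6*h^3 + 7*h - 5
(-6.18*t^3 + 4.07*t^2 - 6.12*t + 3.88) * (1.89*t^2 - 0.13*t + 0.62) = -11.6802*t^5 + 8.4957*t^4 - 15.9275*t^3 + 10.6522*t^2 - 4.2988*t + 2.4056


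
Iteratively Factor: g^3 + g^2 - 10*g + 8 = (g + 4)*(g^2 - 3*g + 2) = (g - 2)*(g + 4)*(g - 1)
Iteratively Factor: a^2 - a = (a - 1)*(a)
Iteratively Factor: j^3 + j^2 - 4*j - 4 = (j - 2)*(j^2 + 3*j + 2) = (j - 2)*(j + 1)*(j + 2)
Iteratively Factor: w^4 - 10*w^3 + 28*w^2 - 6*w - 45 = (w - 3)*(w^3 - 7*w^2 + 7*w + 15) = (w - 5)*(w - 3)*(w^2 - 2*w - 3) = (w - 5)*(w - 3)^2*(w + 1)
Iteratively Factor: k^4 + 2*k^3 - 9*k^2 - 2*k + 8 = (k + 4)*(k^3 - 2*k^2 - k + 2) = (k - 2)*(k + 4)*(k^2 - 1) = (k - 2)*(k - 1)*(k + 4)*(k + 1)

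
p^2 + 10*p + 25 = (p + 5)^2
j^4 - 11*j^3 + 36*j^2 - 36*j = j*(j - 6)*(j - 3)*(j - 2)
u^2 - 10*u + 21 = (u - 7)*(u - 3)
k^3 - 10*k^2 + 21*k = k*(k - 7)*(k - 3)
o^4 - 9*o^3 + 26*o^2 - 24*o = o*(o - 4)*(o - 3)*(o - 2)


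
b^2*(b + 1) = b^3 + b^2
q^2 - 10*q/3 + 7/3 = (q - 7/3)*(q - 1)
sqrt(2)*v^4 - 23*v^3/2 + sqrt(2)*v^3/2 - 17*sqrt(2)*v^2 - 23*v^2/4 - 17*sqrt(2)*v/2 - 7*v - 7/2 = (v + 1/2)*(v - 7*sqrt(2))*(v + sqrt(2))*(sqrt(2)*v + 1/2)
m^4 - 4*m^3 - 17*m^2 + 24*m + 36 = (m - 6)*(m - 2)*(m + 1)*(m + 3)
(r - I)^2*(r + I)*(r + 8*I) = r^4 + 7*I*r^3 + 9*r^2 + 7*I*r + 8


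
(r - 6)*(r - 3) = r^2 - 9*r + 18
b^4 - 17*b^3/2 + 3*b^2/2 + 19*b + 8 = (b - 8)*(b - 2)*(sqrt(2)*b/2 + sqrt(2)/2)*(sqrt(2)*b + sqrt(2)/2)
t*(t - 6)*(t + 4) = t^3 - 2*t^2 - 24*t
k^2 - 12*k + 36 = (k - 6)^2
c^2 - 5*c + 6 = (c - 3)*(c - 2)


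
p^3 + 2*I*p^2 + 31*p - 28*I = (p - 4*I)*(p - I)*(p + 7*I)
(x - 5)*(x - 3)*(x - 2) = x^3 - 10*x^2 + 31*x - 30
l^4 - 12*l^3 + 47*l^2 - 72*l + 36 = (l - 6)*(l - 3)*(l - 2)*(l - 1)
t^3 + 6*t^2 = t^2*(t + 6)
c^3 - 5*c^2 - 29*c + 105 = (c - 7)*(c - 3)*(c + 5)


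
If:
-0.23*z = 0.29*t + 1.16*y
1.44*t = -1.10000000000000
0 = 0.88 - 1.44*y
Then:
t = -0.76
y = 0.61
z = -2.12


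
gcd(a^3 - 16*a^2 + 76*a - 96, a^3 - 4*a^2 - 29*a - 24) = a - 8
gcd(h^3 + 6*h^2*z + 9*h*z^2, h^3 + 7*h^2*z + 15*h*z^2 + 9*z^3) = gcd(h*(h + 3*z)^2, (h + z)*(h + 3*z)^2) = h^2 + 6*h*z + 9*z^2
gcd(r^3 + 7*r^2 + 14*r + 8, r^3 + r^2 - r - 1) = r + 1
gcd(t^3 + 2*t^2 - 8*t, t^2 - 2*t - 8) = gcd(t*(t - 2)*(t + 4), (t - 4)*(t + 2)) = 1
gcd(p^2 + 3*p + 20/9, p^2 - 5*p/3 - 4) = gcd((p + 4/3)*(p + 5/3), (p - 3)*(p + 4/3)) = p + 4/3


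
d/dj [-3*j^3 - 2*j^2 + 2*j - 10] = -9*j^2 - 4*j + 2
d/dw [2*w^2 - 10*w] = 4*w - 10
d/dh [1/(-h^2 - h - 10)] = (2*h + 1)/(h^2 + h + 10)^2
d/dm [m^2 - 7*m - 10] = 2*m - 7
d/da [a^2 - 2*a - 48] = 2*a - 2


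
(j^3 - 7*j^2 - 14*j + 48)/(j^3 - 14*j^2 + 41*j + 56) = (j^2 + j - 6)/(j^2 - 6*j - 7)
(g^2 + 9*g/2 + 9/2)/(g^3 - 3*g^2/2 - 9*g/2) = (g + 3)/(g*(g - 3))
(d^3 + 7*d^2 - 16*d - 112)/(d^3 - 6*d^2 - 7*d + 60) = (d^2 + 11*d + 28)/(d^2 - 2*d - 15)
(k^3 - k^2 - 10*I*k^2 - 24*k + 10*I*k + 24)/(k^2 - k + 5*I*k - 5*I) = (k^2 - 10*I*k - 24)/(k + 5*I)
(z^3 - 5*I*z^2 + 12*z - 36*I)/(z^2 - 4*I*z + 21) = (z^2 - 8*I*z - 12)/(z - 7*I)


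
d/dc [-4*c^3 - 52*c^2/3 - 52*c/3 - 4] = -12*c^2 - 104*c/3 - 52/3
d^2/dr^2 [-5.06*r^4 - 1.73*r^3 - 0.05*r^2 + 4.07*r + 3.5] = -60.72*r^2 - 10.38*r - 0.1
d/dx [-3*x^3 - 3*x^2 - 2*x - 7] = -9*x^2 - 6*x - 2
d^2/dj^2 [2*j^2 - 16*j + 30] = 4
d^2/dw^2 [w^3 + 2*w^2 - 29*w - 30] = 6*w + 4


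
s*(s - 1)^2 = s^3 - 2*s^2 + s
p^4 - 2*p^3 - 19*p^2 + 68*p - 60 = (p - 3)*(p - 2)^2*(p + 5)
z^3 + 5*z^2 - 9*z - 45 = (z - 3)*(z + 3)*(z + 5)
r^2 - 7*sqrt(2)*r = r*(r - 7*sqrt(2))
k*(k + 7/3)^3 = k^4 + 7*k^3 + 49*k^2/3 + 343*k/27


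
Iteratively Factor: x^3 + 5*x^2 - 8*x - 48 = (x + 4)*(x^2 + x - 12) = (x + 4)^2*(x - 3)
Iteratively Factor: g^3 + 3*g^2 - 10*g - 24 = (g + 4)*(g^2 - g - 6) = (g + 2)*(g + 4)*(g - 3)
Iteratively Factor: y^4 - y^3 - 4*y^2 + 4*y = (y - 2)*(y^3 + y^2 - 2*y) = y*(y - 2)*(y^2 + y - 2) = y*(y - 2)*(y + 2)*(y - 1)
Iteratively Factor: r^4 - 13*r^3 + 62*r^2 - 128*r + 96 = (r - 4)*(r^3 - 9*r^2 + 26*r - 24) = (r - 4)^2*(r^2 - 5*r + 6) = (r - 4)^2*(r - 2)*(r - 3)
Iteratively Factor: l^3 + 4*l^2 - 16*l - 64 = (l + 4)*(l^2 - 16) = (l + 4)^2*(l - 4)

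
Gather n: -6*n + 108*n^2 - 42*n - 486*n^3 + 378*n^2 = -486*n^3 + 486*n^2 - 48*n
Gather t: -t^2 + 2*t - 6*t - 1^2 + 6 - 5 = -t^2 - 4*t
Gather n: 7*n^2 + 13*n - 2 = 7*n^2 + 13*n - 2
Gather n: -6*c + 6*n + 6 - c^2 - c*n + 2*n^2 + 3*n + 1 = -c^2 - 6*c + 2*n^2 + n*(9 - c) + 7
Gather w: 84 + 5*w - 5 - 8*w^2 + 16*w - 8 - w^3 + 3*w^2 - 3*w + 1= -w^3 - 5*w^2 + 18*w + 72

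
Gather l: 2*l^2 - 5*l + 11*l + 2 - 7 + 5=2*l^2 + 6*l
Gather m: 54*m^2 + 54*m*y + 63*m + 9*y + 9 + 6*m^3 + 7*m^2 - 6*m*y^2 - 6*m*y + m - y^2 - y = 6*m^3 + 61*m^2 + m*(-6*y^2 + 48*y + 64) - y^2 + 8*y + 9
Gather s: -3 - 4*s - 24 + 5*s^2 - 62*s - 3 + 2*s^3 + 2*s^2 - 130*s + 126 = 2*s^3 + 7*s^2 - 196*s + 96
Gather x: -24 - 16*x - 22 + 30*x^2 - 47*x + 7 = 30*x^2 - 63*x - 39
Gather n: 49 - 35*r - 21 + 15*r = 28 - 20*r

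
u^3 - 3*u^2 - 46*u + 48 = (u - 8)*(u - 1)*(u + 6)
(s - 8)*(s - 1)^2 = s^3 - 10*s^2 + 17*s - 8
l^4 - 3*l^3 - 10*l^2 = l^2*(l - 5)*(l + 2)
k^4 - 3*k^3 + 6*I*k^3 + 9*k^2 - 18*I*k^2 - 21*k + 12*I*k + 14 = (k - 2)*(k - 1)*(k - I)*(k + 7*I)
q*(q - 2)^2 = q^3 - 4*q^2 + 4*q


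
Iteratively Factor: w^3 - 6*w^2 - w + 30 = (w - 3)*(w^2 - 3*w - 10) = (w - 5)*(w - 3)*(w + 2)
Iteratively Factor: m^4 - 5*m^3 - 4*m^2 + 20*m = (m)*(m^3 - 5*m^2 - 4*m + 20) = m*(m + 2)*(m^2 - 7*m + 10) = m*(m - 5)*(m + 2)*(m - 2)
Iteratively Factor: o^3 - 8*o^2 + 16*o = (o - 4)*(o^2 - 4*o) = o*(o - 4)*(o - 4)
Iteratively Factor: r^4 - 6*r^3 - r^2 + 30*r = (r - 5)*(r^3 - r^2 - 6*r) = (r - 5)*(r + 2)*(r^2 - 3*r) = (r - 5)*(r - 3)*(r + 2)*(r)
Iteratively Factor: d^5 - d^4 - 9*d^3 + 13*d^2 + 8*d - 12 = (d - 2)*(d^4 + d^3 - 7*d^2 - d + 6) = (d - 2)*(d + 1)*(d^3 - 7*d + 6) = (d - 2)*(d - 1)*(d + 1)*(d^2 + d - 6) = (d - 2)^2*(d - 1)*(d + 1)*(d + 3)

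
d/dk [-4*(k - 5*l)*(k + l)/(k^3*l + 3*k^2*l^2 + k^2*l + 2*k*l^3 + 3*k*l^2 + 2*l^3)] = 4*(k^2 - 10*k*l - 10*l^2 - 7*l)/(l*(k^4 + 4*k^3*l + 2*k^3 + 4*k^2*l^2 + 8*k^2*l + k^2 + 8*k*l^2 + 4*k*l + 4*l^2))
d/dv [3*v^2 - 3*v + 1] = 6*v - 3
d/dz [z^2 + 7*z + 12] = 2*z + 7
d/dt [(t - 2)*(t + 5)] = 2*t + 3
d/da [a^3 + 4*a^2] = a*(3*a + 8)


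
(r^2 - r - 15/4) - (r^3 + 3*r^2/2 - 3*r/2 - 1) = -r^3 - r^2/2 + r/2 - 11/4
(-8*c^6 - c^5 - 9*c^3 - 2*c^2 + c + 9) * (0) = 0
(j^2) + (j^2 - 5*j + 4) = 2*j^2 - 5*j + 4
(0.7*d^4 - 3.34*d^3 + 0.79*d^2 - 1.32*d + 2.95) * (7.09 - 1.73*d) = -1.211*d^5 + 10.7412*d^4 - 25.0473*d^3 + 7.8847*d^2 - 14.4623*d + 20.9155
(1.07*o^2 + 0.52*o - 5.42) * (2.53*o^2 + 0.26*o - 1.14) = 2.7071*o^4 + 1.5938*o^3 - 14.7972*o^2 - 2.002*o + 6.1788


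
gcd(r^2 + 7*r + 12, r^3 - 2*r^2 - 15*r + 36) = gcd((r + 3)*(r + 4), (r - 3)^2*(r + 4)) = r + 4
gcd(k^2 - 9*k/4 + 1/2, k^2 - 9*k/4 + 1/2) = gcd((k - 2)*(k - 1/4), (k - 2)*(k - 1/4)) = k^2 - 9*k/4 + 1/2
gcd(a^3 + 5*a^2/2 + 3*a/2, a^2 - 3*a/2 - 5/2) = a + 1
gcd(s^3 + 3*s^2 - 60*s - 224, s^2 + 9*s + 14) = s + 7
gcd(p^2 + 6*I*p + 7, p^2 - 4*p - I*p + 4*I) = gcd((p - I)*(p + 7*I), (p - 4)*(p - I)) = p - I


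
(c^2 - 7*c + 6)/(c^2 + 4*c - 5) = (c - 6)/(c + 5)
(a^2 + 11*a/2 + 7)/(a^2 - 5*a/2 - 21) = (a + 2)/(a - 6)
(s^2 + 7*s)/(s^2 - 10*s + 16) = s*(s + 7)/(s^2 - 10*s + 16)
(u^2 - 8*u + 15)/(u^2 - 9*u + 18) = (u - 5)/(u - 6)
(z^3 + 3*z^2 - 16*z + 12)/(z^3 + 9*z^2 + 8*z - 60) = (z - 1)/(z + 5)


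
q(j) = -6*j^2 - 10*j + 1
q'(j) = -12*j - 10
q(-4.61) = -80.41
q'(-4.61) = 45.32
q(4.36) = -156.66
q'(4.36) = -62.32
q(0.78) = -10.45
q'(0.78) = -19.36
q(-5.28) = -113.47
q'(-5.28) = 53.36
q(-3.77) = -46.58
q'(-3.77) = 35.24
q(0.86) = -12.04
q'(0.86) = -20.32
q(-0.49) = 4.46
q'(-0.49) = -4.12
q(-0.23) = 2.98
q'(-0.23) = -7.24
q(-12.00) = -743.00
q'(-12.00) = 134.00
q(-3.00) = -23.00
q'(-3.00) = 26.00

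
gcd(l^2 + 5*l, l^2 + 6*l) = l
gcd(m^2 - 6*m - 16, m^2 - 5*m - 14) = m + 2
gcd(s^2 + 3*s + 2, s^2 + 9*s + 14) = s + 2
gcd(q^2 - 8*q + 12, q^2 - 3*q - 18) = q - 6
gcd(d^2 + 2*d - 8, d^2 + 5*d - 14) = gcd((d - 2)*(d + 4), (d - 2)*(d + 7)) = d - 2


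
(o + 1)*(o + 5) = o^2 + 6*o + 5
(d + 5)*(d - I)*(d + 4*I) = d^3 + 5*d^2 + 3*I*d^2 + 4*d + 15*I*d + 20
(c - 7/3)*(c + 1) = c^2 - 4*c/3 - 7/3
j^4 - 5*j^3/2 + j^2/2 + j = j*(j - 2)*(j - 1)*(j + 1/2)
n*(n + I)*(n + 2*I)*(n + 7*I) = n^4 + 10*I*n^3 - 23*n^2 - 14*I*n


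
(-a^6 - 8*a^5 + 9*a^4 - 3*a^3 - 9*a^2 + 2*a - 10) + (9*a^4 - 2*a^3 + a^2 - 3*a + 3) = -a^6 - 8*a^5 + 18*a^4 - 5*a^3 - 8*a^2 - a - 7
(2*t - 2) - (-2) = 2*t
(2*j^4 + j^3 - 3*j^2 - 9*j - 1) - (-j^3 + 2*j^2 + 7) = 2*j^4 + 2*j^3 - 5*j^2 - 9*j - 8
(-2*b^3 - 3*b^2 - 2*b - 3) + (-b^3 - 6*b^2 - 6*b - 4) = -3*b^3 - 9*b^2 - 8*b - 7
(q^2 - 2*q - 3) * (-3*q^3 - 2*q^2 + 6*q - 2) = -3*q^5 + 4*q^4 + 19*q^3 - 8*q^2 - 14*q + 6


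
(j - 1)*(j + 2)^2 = j^3 + 3*j^2 - 4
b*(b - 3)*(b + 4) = b^3 + b^2 - 12*b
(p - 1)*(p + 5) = p^2 + 4*p - 5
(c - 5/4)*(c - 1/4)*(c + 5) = c^3 + 7*c^2/2 - 115*c/16 + 25/16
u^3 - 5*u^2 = u^2*(u - 5)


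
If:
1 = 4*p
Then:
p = 1/4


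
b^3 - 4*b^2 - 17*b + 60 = (b - 5)*(b - 3)*(b + 4)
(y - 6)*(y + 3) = y^2 - 3*y - 18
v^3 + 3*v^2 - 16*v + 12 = (v - 2)*(v - 1)*(v + 6)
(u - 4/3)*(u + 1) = u^2 - u/3 - 4/3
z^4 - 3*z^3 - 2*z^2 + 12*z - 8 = (z - 2)^2*(z - 1)*(z + 2)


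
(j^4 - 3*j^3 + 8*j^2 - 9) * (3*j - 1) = 3*j^5 - 10*j^4 + 27*j^3 - 8*j^2 - 27*j + 9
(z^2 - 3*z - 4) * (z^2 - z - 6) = z^4 - 4*z^3 - 7*z^2 + 22*z + 24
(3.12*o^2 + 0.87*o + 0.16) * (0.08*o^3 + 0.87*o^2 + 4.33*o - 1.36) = 0.2496*o^5 + 2.784*o^4 + 14.2793*o^3 - 0.336900000000001*o^2 - 0.4904*o - 0.2176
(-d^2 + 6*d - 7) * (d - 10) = -d^3 + 16*d^2 - 67*d + 70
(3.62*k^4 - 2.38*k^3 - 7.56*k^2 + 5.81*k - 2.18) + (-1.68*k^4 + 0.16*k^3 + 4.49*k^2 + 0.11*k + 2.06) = 1.94*k^4 - 2.22*k^3 - 3.07*k^2 + 5.92*k - 0.12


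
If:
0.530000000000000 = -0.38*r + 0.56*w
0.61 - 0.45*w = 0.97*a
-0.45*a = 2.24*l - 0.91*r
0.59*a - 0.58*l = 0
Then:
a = 0.10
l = 0.10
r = 0.29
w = 1.15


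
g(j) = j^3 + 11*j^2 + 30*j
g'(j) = 3*j^2 + 22*j + 30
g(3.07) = 224.71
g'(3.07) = 125.81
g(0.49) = 17.46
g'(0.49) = 41.50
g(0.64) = 23.97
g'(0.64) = 45.31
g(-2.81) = -19.63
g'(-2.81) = -8.13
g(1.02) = 43.11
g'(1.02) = 55.56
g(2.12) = 122.57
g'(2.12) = 90.12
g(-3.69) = -11.17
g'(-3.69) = -10.33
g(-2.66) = -20.79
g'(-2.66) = -7.29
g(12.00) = 3672.00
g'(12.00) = 726.00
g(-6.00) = 0.00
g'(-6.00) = 6.00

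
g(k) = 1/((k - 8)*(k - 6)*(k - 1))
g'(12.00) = 0.00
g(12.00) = 0.00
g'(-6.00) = 0.00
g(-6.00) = 0.00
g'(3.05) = 0.00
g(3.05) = 0.03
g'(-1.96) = -0.00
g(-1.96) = -0.00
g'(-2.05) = -0.00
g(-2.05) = -0.00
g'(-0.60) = -0.01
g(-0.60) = -0.01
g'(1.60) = -0.08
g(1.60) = 0.06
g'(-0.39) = -0.01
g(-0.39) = -0.01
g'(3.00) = 0.00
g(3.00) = 0.03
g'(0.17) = -0.04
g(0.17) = -0.03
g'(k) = -1/((k - 8)*(k - 6)*(k - 1)^2) - 1/((k - 8)*(k - 6)^2*(k - 1)) - 1/((k - 8)^2*(k - 6)*(k - 1))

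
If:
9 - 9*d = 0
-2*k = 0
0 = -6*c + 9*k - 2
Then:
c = -1/3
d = 1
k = 0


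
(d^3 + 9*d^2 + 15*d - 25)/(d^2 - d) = d + 10 + 25/d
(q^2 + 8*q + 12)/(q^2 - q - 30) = (q^2 + 8*q + 12)/(q^2 - q - 30)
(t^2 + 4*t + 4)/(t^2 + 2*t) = (t + 2)/t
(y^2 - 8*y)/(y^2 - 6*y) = (y - 8)/(y - 6)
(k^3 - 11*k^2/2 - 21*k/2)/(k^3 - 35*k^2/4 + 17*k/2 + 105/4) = 2*k*(2*k + 3)/(4*k^2 - 7*k - 15)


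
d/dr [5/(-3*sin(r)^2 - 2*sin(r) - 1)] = 10*(3*sin(r) + 1)*cos(r)/(3*sin(r)^2 + 2*sin(r) + 1)^2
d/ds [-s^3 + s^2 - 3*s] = -3*s^2 + 2*s - 3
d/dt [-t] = -1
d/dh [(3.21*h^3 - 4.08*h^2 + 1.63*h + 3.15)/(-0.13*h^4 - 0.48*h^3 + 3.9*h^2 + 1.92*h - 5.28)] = (0.4173*h^6 - 1.0608*h^5 + 11.1963*h^4 + 15.5292*h^3 - 60.501*h^2 + 18.5148*h - 14.6544)/(0.0169*h^8 + 0.1248*h^7 - 0.7836*h^6 - 4.2432*h^5 + 14.7396*h^4 + 20.0448*h^3 - 37.4976*h^2 - 20.2752*h + 27.8784)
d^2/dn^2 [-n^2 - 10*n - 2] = -2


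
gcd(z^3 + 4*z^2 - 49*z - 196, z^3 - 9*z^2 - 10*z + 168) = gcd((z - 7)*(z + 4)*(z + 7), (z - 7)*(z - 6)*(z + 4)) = z^2 - 3*z - 28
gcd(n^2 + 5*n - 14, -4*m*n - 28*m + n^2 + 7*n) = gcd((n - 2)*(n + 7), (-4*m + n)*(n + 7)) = n + 7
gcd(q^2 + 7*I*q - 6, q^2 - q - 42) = 1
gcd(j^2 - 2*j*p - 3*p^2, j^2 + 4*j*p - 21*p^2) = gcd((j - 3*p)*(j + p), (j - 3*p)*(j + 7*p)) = -j + 3*p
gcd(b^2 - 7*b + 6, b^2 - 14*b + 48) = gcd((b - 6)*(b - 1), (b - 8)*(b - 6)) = b - 6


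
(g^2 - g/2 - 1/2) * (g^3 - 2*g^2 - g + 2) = g^5 - 5*g^4/2 - g^3/2 + 7*g^2/2 - g/2 - 1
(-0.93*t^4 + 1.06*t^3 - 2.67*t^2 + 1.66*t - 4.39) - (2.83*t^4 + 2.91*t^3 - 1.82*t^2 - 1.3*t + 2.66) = -3.76*t^4 - 1.85*t^3 - 0.85*t^2 + 2.96*t - 7.05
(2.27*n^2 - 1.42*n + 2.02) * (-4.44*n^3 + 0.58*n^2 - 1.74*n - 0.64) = -10.0788*n^5 + 7.6214*n^4 - 13.7422*n^3 + 2.1896*n^2 - 2.606*n - 1.2928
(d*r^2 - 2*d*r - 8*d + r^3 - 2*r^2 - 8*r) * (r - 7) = d*r^3 - 9*d*r^2 + 6*d*r + 56*d + r^4 - 9*r^3 + 6*r^2 + 56*r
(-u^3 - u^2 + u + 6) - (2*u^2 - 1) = -u^3 - 3*u^2 + u + 7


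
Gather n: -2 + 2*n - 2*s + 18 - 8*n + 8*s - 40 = -6*n + 6*s - 24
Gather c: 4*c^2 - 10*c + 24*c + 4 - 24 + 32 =4*c^2 + 14*c + 12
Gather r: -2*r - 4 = -2*r - 4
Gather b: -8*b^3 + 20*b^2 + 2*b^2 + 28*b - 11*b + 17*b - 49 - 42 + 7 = -8*b^3 + 22*b^2 + 34*b - 84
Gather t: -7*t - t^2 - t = -t^2 - 8*t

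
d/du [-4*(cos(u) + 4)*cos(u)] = 8*(cos(u) + 2)*sin(u)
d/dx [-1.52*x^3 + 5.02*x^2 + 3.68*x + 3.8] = -4.56*x^2 + 10.04*x + 3.68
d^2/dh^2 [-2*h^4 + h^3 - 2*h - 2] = 6*h*(1 - 4*h)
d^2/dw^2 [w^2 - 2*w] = 2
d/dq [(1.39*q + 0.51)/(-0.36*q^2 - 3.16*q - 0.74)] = (0.5004*q^2 + 0.3672*q + 0.583)/(0.1296*q^4 + 2.2752*q^3 + 10.5184*q^2 + 4.6768*q + 0.5476)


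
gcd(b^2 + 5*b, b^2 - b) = b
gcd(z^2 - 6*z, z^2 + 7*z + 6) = 1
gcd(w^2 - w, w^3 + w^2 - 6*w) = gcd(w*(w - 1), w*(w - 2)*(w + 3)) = w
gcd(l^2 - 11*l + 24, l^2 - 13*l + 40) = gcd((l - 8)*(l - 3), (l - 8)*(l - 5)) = l - 8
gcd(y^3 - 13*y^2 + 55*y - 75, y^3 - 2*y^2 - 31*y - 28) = 1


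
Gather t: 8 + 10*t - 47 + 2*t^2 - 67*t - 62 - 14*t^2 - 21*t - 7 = -12*t^2 - 78*t - 108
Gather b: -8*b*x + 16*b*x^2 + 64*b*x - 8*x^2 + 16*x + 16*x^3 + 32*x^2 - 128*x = b*(16*x^2 + 56*x) + 16*x^3 + 24*x^2 - 112*x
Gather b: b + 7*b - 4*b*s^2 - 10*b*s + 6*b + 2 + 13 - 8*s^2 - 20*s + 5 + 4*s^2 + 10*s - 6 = b*(-4*s^2 - 10*s + 14) - 4*s^2 - 10*s + 14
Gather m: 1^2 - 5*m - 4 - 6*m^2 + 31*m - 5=-6*m^2 + 26*m - 8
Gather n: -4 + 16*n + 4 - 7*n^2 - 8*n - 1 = -7*n^2 + 8*n - 1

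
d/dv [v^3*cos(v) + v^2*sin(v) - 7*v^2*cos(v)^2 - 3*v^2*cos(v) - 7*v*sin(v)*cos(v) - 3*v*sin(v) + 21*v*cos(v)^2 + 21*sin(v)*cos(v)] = -v^3*sin(v) + 3*v^2*sin(v) + 7*v^2*sin(2*v) + 4*v^2*cos(v) + 2*v*sin(v) - 21*v*sin(2*v) - 9*v*cos(v) - 14*v*cos(2*v) - 7*v - 3*sin(v) - 7*sin(2*v)/2 + 63*cos(2*v)/2 + 21/2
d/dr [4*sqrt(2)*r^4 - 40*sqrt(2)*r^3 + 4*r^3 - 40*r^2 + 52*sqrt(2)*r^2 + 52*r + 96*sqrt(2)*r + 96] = 16*sqrt(2)*r^3 - 120*sqrt(2)*r^2 + 12*r^2 - 80*r + 104*sqrt(2)*r + 52 + 96*sqrt(2)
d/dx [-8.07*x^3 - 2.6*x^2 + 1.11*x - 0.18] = -24.21*x^2 - 5.2*x + 1.11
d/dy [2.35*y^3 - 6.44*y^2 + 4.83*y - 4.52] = 7.05*y^2 - 12.88*y + 4.83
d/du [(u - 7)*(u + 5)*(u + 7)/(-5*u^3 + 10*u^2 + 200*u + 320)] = (7*u^4 - 18*u^3 - 245*u^2 + 1620*u + 6664)/(5*(u^6 - 4*u^5 - 76*u^4 + 32*u^3 + 1856*u^2 + 5120*u + 4096))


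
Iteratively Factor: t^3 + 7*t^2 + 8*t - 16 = (t + 4)*(t^2 + 3*t - 4) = (t - 1)*(t + 4)*(t + 4)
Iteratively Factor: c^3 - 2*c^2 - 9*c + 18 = (c + 3)*(c^2 - 5*c + 6) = (c - 3)*(c + 3)*(c - 2)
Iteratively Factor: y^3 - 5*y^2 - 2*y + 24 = (y - 3)*(y^2 - 2*y - 8) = (y - 3)*(y + 2)*(y - 4)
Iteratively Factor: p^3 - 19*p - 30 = (p + 3)*(p^2 - 3*p - 10) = (p + 2)*(p + 3)*(p - 5)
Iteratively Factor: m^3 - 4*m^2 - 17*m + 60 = (m + 4)*(m^2 - 8*m + 15) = (m - 5)*(m + 4)*(m - 3)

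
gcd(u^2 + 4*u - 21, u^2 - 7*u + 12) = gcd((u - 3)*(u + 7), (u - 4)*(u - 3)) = u - 3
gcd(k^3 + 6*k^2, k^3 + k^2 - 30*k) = k^2 + 6*k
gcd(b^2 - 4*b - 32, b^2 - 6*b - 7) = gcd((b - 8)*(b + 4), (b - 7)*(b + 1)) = 1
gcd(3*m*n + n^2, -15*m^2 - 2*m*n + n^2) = 3*m + n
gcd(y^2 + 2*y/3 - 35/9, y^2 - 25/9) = y - 5/3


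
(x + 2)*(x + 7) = x^2 + 9*x + 14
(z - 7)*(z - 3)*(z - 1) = z^3 - 11*z^2 + 31*z - 21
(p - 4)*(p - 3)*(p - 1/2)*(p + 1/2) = p^4 - 7*p^3 + 47*p^2/4 + 7*p/4 - 3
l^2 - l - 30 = (l - 6)*(l + 5)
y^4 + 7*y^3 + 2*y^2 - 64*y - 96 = (y - 3)*(y + 2)*(y + 4)^2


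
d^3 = d^3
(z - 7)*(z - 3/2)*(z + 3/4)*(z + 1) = z^4 - 27*z^3/4 - 29*z^2/8 + 12*z + 63/8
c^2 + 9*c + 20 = (c + 4)*(c + 5)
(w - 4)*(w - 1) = w^2 - 5*w + 4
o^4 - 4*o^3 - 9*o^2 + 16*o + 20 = (o - 5)*(o - 2)*(o + 1)*(o + 2)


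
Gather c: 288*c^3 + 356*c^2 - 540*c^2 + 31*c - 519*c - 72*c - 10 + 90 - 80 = 288*c^3 - 184*c^2 - 560*c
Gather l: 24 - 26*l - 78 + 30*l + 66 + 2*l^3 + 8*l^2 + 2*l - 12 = 2*l^3 + 8*l^2 + 6*l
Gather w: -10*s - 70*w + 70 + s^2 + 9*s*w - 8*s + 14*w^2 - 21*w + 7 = s^2 - 18*s + 14*w^2 + w*(9*s - 91) + 77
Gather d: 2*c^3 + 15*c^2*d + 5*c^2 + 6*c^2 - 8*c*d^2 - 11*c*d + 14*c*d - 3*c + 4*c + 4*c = 2*c^3 + 11*c^2 - 8*c*d^2 + 5*c + d*(15*c^2 + 3*c)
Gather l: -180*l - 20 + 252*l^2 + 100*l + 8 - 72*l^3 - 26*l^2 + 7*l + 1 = -72*l^3 + 226*l^2 - 73*l - 11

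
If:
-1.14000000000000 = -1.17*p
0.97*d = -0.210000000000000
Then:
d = -0.22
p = 0.97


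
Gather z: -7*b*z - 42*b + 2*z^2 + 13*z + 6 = -42*b + 2*z^2 + z*(13 - 7*b) + 6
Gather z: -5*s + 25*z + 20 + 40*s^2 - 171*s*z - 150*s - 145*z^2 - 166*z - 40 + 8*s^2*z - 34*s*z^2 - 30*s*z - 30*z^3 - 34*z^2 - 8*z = 40*s^2 - 155*s - 30*z^3 + z^2*(-34*s - 179) + z*(8*s^2 - 201*s - 149) - 20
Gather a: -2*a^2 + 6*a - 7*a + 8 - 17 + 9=-2*a^2 - a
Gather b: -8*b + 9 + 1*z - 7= -8*b + z + 2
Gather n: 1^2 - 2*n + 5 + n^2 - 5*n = n^2 - 7*n + 6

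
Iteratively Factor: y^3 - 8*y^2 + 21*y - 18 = (y - 3)*(y^2 - 5*y + 6) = (y - 3)*(y - 2)*(y - 3)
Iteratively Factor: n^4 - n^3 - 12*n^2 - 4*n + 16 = (n - 4)*(n^3 + 3*n^2 - 4) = (n - 4)*(n + 2)*(n^2 + n - 2) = (n - 4)*(n + 2)^2*(n - 1)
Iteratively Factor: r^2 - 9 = (r - 3)*(r + 3)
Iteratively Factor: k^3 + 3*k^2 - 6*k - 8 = (k - 2)*(k^2 + 5*k + 4) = (k - 2)*(k + 4)*(k + 1)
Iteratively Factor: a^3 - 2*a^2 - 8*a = (a - 4)*(a^2 + 2*a) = a*(a - 4)*(a + 2)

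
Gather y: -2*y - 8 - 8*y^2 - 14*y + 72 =-8*y^2 - 16*y + 64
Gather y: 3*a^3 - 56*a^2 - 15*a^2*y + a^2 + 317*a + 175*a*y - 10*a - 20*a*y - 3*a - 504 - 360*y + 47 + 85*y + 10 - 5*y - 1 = 3*a^3 - 55*a^2 + 304*a + y*(-15*a^2 + 155*a - 280) - 448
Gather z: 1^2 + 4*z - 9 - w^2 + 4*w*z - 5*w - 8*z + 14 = -w^2 - 5*w + z*(4*w - 4) + 6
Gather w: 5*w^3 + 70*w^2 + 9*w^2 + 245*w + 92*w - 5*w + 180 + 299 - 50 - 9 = 5*w^3 + 79*w^2 + 332*w + 420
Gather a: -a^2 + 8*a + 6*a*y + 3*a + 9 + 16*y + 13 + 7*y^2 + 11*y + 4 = -a^2 + a*(6*y + 11) + 7*y^2 + 27*y + 26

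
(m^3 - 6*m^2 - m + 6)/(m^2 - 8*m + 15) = (m^3 - 6*m^2 - m + 6)/(m^2 - 8*m + 15)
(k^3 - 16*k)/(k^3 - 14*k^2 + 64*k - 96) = k*(k + 4)/(k^2 - 10*k + 24)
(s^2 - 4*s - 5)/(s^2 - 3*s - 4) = (s - 5)/(s - 4)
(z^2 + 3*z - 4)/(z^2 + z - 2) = (z + 4)/(z + 2)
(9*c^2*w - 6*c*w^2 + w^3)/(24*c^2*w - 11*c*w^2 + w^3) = (-3*c + w)/(-8*c + w)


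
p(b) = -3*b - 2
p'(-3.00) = -3.00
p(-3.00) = 7.00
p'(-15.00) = -3.00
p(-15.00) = 43.00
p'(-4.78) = -3.00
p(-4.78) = 12.34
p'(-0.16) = -3.00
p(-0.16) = -1.52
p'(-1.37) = -3.00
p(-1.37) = 2.11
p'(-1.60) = -3.00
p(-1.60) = 2.80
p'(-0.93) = -3.00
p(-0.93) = 0.79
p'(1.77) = -3.00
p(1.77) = -7.31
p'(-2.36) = -3.00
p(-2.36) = 5.08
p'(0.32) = -3.00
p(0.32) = -2.96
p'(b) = -3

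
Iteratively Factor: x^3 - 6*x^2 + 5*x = (x - 1)*(x^2 - 5*x) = (x - 5)*(x - 1)*(x)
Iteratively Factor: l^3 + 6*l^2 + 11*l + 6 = (l + 3)*(l^2 + 3*l + 2) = (l + 1)*(l + 3)*(l + 2)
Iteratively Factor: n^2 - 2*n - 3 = (n + 1)*(n - 3)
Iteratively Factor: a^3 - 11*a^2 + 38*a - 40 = (a - 2)*(a^2 - 9*a + 20) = (a - 5)*(a - 2)*(a - 4)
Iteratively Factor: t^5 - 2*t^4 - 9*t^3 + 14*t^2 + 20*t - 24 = (t - 2)*(t^4 - 9*t^2 - 4*t + 12) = (t - 3)*(t - 2)*(t^3 + 3*t^2 - 4) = (t - 3)*(t - 2)*(t + 2)*(t^2 + t - 2) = (t - 3)*(t - 2)*(t + 2)^2*(t - 1)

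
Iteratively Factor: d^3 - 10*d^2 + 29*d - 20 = (d - 5)*(d^2 - 5*d + 4) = (d - 5)*(d - 4)*(d - 1)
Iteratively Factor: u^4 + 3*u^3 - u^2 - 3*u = (u + 3)*(u^3 - u) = u*(u + 3)*(u^2 - 1) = u*(u + 1)*(u + 3)*(u - 1)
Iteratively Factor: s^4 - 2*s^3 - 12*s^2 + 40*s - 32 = (s + 4)*(s^3 - 6*s^2 + 12*s - 8) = (s - 2)*(s + 4)*(s^2 - 4*s + 4) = (s - 2)^2*(s + 4)*(s - 2)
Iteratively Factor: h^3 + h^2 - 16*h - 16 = (h + 4)*(h^2 - 3*h - 4) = (h - 4)*(h + 4)*(h + 1)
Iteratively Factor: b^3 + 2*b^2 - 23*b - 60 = (b + 3)*(b^2 - b - 20) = (b - 5)*(b + 3)*(b + 4)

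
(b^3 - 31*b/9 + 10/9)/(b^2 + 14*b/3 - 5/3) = (3*b^2 + b - 10)/(3*(b + 5))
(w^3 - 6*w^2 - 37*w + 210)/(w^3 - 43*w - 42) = (w - 5)/(w + 1)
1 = 1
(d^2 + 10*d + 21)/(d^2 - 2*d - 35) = (d^2 + 10*d + 21)/(d^2 - 2*d - 35)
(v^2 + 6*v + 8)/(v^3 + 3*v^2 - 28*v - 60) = (v + 4)/(v^2 + v - 30)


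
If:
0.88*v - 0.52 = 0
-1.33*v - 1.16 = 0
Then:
No Solution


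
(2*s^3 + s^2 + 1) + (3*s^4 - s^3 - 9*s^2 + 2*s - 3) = 3*s^4 + s^3 - 8*s^2 + 2*s - 2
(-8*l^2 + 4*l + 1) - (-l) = -8*l^2 + 5*l + 1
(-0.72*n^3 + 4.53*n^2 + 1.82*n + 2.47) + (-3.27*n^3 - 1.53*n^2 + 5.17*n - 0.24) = -3.99*n^3 + 3.0*n^2 + 6.99*n + 2.23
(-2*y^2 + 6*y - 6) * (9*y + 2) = -18*y^3 + 50*y^2 - 42*y - 12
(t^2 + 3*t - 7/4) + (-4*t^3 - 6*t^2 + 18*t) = -4*t^3 - 5*t^2 + 21*t - 7/4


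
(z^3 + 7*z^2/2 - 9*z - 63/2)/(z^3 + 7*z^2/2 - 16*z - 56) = (z^2 - 9)/(z^2 - 16)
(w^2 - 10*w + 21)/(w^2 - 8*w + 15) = (w - 7)/(w - 5)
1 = 1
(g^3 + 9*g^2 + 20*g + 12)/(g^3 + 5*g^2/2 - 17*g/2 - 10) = 2*(g^2 + 8*g + 12)/(2*g^2 + 3*g - 20)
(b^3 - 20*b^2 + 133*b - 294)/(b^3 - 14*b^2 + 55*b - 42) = (b - 7)/(b - 1)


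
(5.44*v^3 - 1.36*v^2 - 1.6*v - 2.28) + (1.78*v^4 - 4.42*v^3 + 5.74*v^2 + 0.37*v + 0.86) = 1.78*v^4 + 1.02*v^3 + 4.38*v^2 - 1.23*v - 1.42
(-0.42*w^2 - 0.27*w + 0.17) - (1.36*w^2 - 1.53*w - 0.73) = -1.78*w^2 + 1.26*w + 0.9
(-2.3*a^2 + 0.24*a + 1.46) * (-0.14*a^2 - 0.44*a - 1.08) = 0.322*a^4 + 0.9784*a^3 + 2.174*a^2 - 0.9016*a - 1.5768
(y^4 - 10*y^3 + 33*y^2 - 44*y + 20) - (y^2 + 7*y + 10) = y^4 - 10*y^3 + 32*y^2 - 51*y + 10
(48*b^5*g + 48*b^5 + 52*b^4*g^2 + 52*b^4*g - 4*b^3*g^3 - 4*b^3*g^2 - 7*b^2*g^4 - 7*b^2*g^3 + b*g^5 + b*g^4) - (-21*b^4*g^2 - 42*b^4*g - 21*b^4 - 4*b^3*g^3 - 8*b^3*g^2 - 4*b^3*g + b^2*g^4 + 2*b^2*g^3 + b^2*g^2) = 48*b^5*g + 48*b^5 + 73*b^4*g^2 + 94*b^4*g + 21*b^4 + 4*b^3*g^2 + 4*b^3*g - 8*b^2*g^4 - 9*b^2*g^3 - b^2*g^2 + b*g^5 + b*g^4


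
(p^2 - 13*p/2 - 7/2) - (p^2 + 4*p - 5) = 3/2 - 21*p/2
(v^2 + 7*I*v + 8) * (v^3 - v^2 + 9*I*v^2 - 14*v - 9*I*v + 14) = v^5 - v^4 + 16*I*v^4 - 69*v^3 - 16*I*v^3 + 69*v^2 - 26*I*v^2 - 112*v + 26*I*v + 112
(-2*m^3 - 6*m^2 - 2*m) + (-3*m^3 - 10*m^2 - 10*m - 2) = -5*m^3 - 16*m^2 - 12*m - 2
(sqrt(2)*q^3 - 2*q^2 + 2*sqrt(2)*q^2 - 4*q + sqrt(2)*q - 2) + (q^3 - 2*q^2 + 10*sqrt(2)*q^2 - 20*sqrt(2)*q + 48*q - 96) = q^3 + sqrt(2)*q^3 - 4*q^2 + 12*sqrt(2)*q^2 - 19*sqrt(2)*q + 44*q - 98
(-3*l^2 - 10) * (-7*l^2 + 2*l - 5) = 21*l^4 - 6*l^3 + 85*l^2 - 20*l + 50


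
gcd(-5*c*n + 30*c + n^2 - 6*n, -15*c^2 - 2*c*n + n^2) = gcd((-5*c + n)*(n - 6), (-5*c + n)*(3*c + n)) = 5*c - n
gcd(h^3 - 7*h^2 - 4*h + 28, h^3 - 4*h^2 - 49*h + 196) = h - 7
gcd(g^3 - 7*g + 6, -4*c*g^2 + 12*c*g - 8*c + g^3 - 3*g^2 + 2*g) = g^2 - 3*g + 2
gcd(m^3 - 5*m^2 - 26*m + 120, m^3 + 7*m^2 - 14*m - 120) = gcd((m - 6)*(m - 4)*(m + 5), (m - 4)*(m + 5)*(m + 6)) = m^2 + m - 20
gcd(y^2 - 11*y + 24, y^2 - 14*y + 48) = y - 8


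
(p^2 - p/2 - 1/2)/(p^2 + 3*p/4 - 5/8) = 4*(2*p^2 - p - 1)/(8*p^2 + 6*p - 5)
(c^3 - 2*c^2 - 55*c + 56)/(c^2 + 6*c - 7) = c - 8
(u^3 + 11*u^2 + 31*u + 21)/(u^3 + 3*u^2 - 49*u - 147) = (u + 1)/(u - 7)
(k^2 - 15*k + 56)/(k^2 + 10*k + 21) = (k^2 - 15*k + 56)/(k^2 + 10*k + 21)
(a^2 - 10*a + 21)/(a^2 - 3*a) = (a - 7)/a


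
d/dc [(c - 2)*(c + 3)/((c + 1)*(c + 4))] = 2*(2*c^2 + 10*c + 17)/(c^4 + 10*c^3 + 33*c^2 + 40*c + 16)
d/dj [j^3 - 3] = 3*j^2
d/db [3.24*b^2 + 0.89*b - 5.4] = 6.48*b + 0.89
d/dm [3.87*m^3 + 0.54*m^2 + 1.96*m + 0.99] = 11.61*m^2 + 1.08*m + 1.96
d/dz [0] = 0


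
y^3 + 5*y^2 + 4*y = y*(y + 1)*(y + 4)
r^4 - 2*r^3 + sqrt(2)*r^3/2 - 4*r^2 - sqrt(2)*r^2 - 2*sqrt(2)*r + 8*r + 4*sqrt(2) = (r - 2)^2*(r + 2)*(r + sqrt(2)/2)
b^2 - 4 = (b - 2)*(b + 2)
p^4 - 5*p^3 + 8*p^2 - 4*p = p*(p - 2)^2*(p - 1)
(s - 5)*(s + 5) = s^2 - 25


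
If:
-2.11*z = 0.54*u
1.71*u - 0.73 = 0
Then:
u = 0.43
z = -0.11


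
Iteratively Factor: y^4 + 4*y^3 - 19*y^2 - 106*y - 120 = (y - 5)*(y^3 + 9*y^2 + 26*y + 24) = (y - 5)*(y + 4)*(y^2 + 5*y + 6) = (y - 5)*(y + 3)*(y + 4)*(y + 2)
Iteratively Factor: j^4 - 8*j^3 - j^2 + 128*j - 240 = (j - 5)*(j^3 - 3*j^2 - 16*j + 48) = (j - 5)*(j - 4)*(j^2 + j - 12) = (j - 5)*(j - 4)*(j - 3)*(j + 4)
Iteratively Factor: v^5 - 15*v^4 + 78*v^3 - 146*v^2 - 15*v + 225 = (v - 5)*(v^4 - 10*v^3 + 28*v^2 - 6*v - 45) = (v - 5)*(v - 3)*(v^3 - 7*v^2 + 7*v + 15) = (v - 5)*(v - 3)^2*(v^2 - 4*v - 5) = (v - 5)^2*(v - 3)^2*(v + 1)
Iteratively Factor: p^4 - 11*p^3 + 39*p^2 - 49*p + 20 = (p - 5)*(p^3 - 6*p^2 + 9*p - 4) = (p - 5)*(p - 1)*(p^2 - 5*p + 4) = (p - 5)*(p - 1)^2*(p - 4)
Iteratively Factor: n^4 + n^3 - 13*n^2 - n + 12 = (n + 4)*(n^3 - 3*n^2 - n + 3) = (n - 1)*(n + 4)*(n^2 - 2*n - 3) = (n - 3)*(n - 1)*(n + 4)*(n + 1)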